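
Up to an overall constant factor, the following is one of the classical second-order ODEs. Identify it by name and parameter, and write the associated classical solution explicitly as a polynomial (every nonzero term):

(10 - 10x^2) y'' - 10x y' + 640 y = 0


All three coefficients share the factor 10; dividing through by 10 gives  (1 - x^2) y'' - x y' + 64 y = 0.
This matches the Chebyshev equation (1 - x^2) y'' - x y' + n^2 y = 0 (note the -x y' term, not -2x y') with n^2 = 64, so n = 8; the polynomial solution is T_8(x).
With y = sum_k a_k x^k, matching x^k gives (k+2)(k+1) a_{k+2} = (k^2 - n^2) a_k = (k - 8)(k + 8) a_k. The right side vanishes at k = 8, so the series with the parity of 8 terminates at degree 8.
Standard normalization: leading coefficient of T_n is 2^(n-1), so a_8 = 2^7 = 128. Work downward with a_k = (k+1)(k+2) a_{k+2} / ((k - 8)(k + 8)):
  a_6 = (7)(8)(128) / ((6 - 8)(6 + 8)) = 7168/(-28) = -256
  a_4 = (5)(6)(-256) / ((4 - 8)(4 + 8)) = -7680/(-48) = 160
  a_2 = (3)(4)(160) / ((2 - 8)(2 + 8)) = 1920/(-60) = -32
  a_0 = (1)(2)(-32) / ((0 - 8)(0 + 8)) = -64/(-64) = 1
Hence T_8(x) = 128 x^8 - 256 x^6 + 160 x^4 - 32 x^2 + 1.

T_8(x); series = 128 x^8 - 256 x^6 + 160 x^4 - 32 x^2 + 1


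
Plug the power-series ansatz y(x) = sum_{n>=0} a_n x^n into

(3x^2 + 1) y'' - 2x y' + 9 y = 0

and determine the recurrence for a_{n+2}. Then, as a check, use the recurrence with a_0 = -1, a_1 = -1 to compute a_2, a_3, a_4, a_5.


Substitute y = sum_n a_n x^n.
(1 + 3 x^2) y'' contributes (n+2)(n+1) a_{n+2} + 3 n(n-1) a_n at x^n.
-2 x y'(x) contributes -2 n a_n at x^n.
9 y(x) contributes 9 a_n at x^n.
Matching x^n: (n+2)(n+1) a_{n+2} + (3 n(n-1) - 2 n + 9) a_n = 0.
Thus a_{n+2} = (-3 n(n-1) + 2 n - 9) / ((n+1)(n+2)) * a_n.

Check with a_0 = -1, a_1 = -1 (apply the recurrence for n = 0, 1, 2, 3): a_0 = -1, a_1 = -1, a_2 = 9/2, a_3 = 7/6, a_4 = -33/8, a_5 = -49/40.

a_(n+2) = (-3 n(n-1) + 2 n - 9) / ((n+1)(n+2)) * a_n; check: a_0 = -1, a_1 = -1, a_2 = 9/2, a_3 = 7/6, a_4 = -33/8, a_5 = -49/40


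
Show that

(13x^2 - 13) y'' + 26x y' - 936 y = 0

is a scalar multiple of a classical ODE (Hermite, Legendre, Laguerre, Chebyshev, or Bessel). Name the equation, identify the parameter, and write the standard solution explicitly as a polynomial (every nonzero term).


All three coefficients share the factor -13; dividing through by -13 gives  (1 - x^2) y'' - 2x y' + 72 y = 0.
This matches the Legendre equation (1 - x^2) y'' - 2x y' + n(n+1) y = 0 (note the -2x y' term) with n(n+1) = 72, so n = 8; the polynomial solution is P_8(x).
With y = sum_k a_k x^k, matching x^k gives (k+2)(k+1) a_{k+2} = [k(k+1) - n(n+1)] a_k = (k - 8)(k + 9) a_k. The right side vanishes at k = 8, so the series with the parity of 8 terminates at degree 8.
Standard normalization (P_n(1) = 1): leading coefficient (2n)!/(2^n (n!)^2) = 20922789888000/(256*1625702400) = 6435/128, so a_8 = 6435/128. Work downward with a_k = (k+1)(k+2) a_{k+2} / ((k - 8)(k + 9)):
  a_6 = (7)(8)(6435/128) / ((6 - 8)(6 + 9)) = (45045/16)/(-30) = -3003/32
  a_4 = (5)(6)(-3003/32) / ((4 - 8)(4 + 9)) = (-45045/16)/(-52) = 3465/64
  a_2 = (3)(4)(3465/64) / ((2 - 8)(2 + 9)) = (10395/16)/(-66) = -315/32
  a_0 = (1)(2)(-315/32) / ((0 - 8)(0 + 9)) = (-315/16)/(-72) = 35/128
Hence P_8(x) = 6435 x^8/128 - 3003 x^6/32 + 3465 x^4/64 - 315 x^2/32 + 35/128.

P_8(x); series = 6435 x^8/128 - 3003 x^6/32 + 3465 x^4/64 - 315 x^2/32 + 35/128


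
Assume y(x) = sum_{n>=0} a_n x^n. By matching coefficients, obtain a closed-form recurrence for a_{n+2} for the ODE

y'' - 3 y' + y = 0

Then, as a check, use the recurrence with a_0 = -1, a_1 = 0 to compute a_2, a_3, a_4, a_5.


Substitute y = sum_n a_n x^n.
y''(x) has coefficient (n+2)(n+1) a_{n+2} at x^n;
-3 y'(x) has coefficient -3 (n+1) a_{n+1} at x^n;
y(x) has coefficient 1 a_n at x^n.
Matching x^n: (n+2)(n+1) a_{n+2} - 3 (n+1) a_{n+1} + 1 a_n = 0.
Thus a_{n+2} = [3 (n+1) a_{n+1} - 1 a_n] / ((n+1)(n+2)).

Check with a_0 = -1, a_1 = 0 (apply the recurrence for n = 0, 1, 2, 3): a_0 = -1, a_1 = 0, a_2 = 1/2, a_3 = 1/2, a_4 = 1/3, a_5 = 7/40.

a_(n+2) = [3 (n+1) a_(n+1) - 1 a_n] / ((n+1)(n+2)); check: a_0 = -1, a_1 = 0, a_2 = 1/2, a_3 = 1/2, a_4 = 1/3, a_5 = 7/40


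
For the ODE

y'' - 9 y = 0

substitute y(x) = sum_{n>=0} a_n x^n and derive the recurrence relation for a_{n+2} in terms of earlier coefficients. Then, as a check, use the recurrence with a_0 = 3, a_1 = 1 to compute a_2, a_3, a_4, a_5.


Substitute y = sum_n a_n x^n into y'' + (const) y = 0.
y''(x) = sum_{n>=0} (n+2)(n+1) a_{n+2} x^n.
The ODE becomes sum_n [(n+2)(n+1) a_{n+2} - 9 a_n] x^n = 0.
Setting each coefficient to zero gives the recurrence:
  (n+2)(n+1) a_{n+2} - 9 a_n = 0,
  a_{n+2} = 9 / ((n+1)(n+2)) a_n.

Check with a_0 = 3, a_1 = 1 (apply the recurrence for n = 0, 1, 2, 3): a_0 = 3, a_1 = 1, a_2 = 27/2, a_3 = 3/2, a_4 = 81/8, a_5 = 27/40.

a_{n+2} = 9/((n+1)(n+2)) * a_n; check: a_0 = 3, a_1 = 1, a_2 = 27/2, a_3 = 3/2, a_4 = 81/8, a_5 = 27/40


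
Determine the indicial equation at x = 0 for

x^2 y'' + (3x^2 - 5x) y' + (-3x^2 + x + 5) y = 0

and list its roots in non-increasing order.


Divide by x^2 to reach normal form y'' + P_1(x) y' + P_2(x) y = 0 with P_1(x) = 3 - 5/x and P_2(x) = -3 + 1/x + 5/x^2.
x = 0 is a singular point because the y'-coefficient 3 - 5/x has a pole at x = 0 and the y-coefficient -3 + 1/x + 5/x^2 has a pole at x = 0.
It is a regular singular point because x P_1(x) = p(x) = 3x - 5 and x^2 P_2(x) = q(x) = -3x^2 + x + 5 are polynomials, hence analytic at x = 0.
p(0) = -5,  q(0) = 5.
Indicial equation: r(r-1) + p(0) r + q(0) = 0, i.e. r^2 + (p(0) - 1) r + q(0) = 0, i.e. r^2 - 6 r + 5 = 0.
Discriminant: (-6)^2 - 4(5) = 16, so r = (6 ± 4)/2.
Solving: r_1 = 5, r_2 = 1.

indicial: r^2 - 6 r + 5 = 0; roots r_1 = 5, r_2 = 1


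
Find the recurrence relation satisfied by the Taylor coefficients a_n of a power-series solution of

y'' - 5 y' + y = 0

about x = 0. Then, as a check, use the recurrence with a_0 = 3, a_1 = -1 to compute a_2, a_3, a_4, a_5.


Substitute y = sum_n a_n x^n.
y''(x) has coefficient (n+2)(n+1) a_{n+2} at x^n;
-5 y'(x) has coefficient -5 (n+1) a_{n+1} at x^n;
y(x) has coefficient 1 a_n at x^n.
Matching x^n: (n+2)(n+1) a_{n+2} - 5 (n+1) a_{n+1} + 1 a_n = 0.
Thus a_{n+2} = [5 (n+1) a_{n+1} - 1 a_n] / ((n+1)(n+2)).

Check with a_0 = 3, a_1 = -1 (apply the recurrence for n = 0, 1, 2, 3): a_0 = 3, a_1 = -1, a_2 = -4, a_3 = -13/2, a_4 = -187/24, a_5 = -112/15.

a_(n+2) = [5 (n+1) a_(n+1) - 1 a_n] / ((n+1)(n+2)); check: a_0 = 3, a_1 = -1, a_2 = -4, a_3 = -13/2, a_4 = -187/24, a_5 = -112/15


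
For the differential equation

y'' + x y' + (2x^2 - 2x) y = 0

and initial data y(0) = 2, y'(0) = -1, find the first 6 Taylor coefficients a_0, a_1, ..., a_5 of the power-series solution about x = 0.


Ansatz: y(x) = sum_{n>=0} a_n x^n, so y'(x) = sum_{n>=1} n a_n x^(n-1) and y''(x) = sum_{n>=2} n(n-1) a_n x^(n-2).
Substitute into P(x) y'' + Q(x) y' + R(x) y = 0 with P(x) = 1, Q(x) = x, R(x) = 2x^2 - 2x, and match powers of x.
Initial conditions: a_0 = 2, a_1 = -1.
Setting the coefficient of each power of x to zero and solving order by order (substituting the coefficients already found):
  x^0: 2 a_2 = 0  ->  a_2 = 0
  x^1: 6 a_3 + a_1 - 2 a_0 = 0  ->  6 a_3 = -a_1 + 2 a_0 = 5  ->  a_3 = 5/6
  x^2: 12 a_4 + 2 a_2 - 2 a_1 + 2 a_0 = 0  ->  12 a_4 = -2 a_2 + 2 a_1 - 2 a_0 = -6  ->  a_4 = -1/2
  x^3: 20 a_5 + 3 a_3 - 2 a_2 + 2 a_1 = 0  ->  20 a_5 = -3 a_3 + 2 a_2 - 2 a_1 = -1/2  ->  a_5 = -1/40
Truncated series: y(x) = 2 - x + (5/6) x^3 - (1/2) x^4 - (1/40) x^5 + O(x^6).

a_0 = 2; a_1 = -1; a_2 = 0; a_3 = 5/6; a_4 = -1/2; a_5 = -1/40


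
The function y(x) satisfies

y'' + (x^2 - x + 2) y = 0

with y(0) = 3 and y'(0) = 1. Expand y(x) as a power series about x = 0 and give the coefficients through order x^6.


Ansatz: y(x) = sum_{n>=0} a_n x^n, so y'(x) = sum_{n>=1} n a_n x^(n-1) and y''(x) = sum_{n>=2} n(n-1) a_n x^(n-2).
Substitute into P(x) y'' + Q(x) y' + R(x) y = 0 with P(x) = 1, Q(x) = 0, R(x) = x^2 - x + 2, and match powers of x.
Initial conditions: a_0 = 3, a_1 = 1.
Setting the coefficient of each power of x to zero and solving order by order (substituting the coefficients already found):
  x^0: 2 a_2 + 2 a_0 = 0  ->  2 a_2 = -2 a_0 = -6  ->  a_2 = -3
  x^1: 6 a_3 + 2 a_1 - a_0 = 0  ->  6 a_3 = -2 a_1 + a_0 = 1  ->  a_3 = 1/6
  x^2: 12 a_4 + 2 a_2 - a_1 + a_0 = 0  ->  12 a_4 = -2 a_2 + a_1 - a_0 = 4  ->  a_4 = 1/3
  x^3: 20 a_5 + 2 a_3 - a_2 + a_1 = 0  ->  20 a_5 = -2 a_3 + a_2 - a_1 = -13/3  ->  a_5 = -13/60
  x^4: 30 a_6 + 2 a_4 - a_3 + a_2 = 0  ->  30 a_6 = -2 a_4 + a_3 - a_2 = 5/2  ->  a_6 = 1/12
Truncated series: y(x) = 3 + x - 3 x^2 + (1/6) x^3 + (1/3) x^4 - (13/60) x^5 + (1/12) x^6 + O(x^7).

a_0 = 3; a_1 = 1; a_2 = -3; a_3 = 1/6; a_4 = 1/3; a_5 = -13/60; a_6 = 1/12


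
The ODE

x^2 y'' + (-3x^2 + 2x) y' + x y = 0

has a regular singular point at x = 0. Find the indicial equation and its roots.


Divide by x^2 to reach normal form y'' + P_1(x) y' + P_2(x) y = 0 with P_1(x) = -3 + 2/x and P_2(x) = 1/x.
x = 0 is a singular point because the y'-coefficient -3 + 2/x has a pole at x = 0 and the y-coefficient 1/x has a pole at x = 0.
It is a regular singular point because x P_1(x) = p(x) = 2 - 3x and x^2 P_2(x) = q(x) = x are polynomials, hence analytic at x = 0.
p(0) = 2,  q(0) = 0.
Indicial equation: r(r-1) + p(0) r + q(0) = 0, i.e. r^2 + (p(0) - 1) r + q(0) = 0, i.e. r^2 + 1 r = 0.
Discriminant: (1)^2 - 4(0) = 1, so r = (-1 ± 1)/2.
Solving: r_1 = 0, r_2 = -1.

indicial: r^2 + 1 r = 0; roots r_1 = 0, r_2 = -1


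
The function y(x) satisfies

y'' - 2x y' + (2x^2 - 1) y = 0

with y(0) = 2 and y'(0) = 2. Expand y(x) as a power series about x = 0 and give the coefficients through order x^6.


Ansatz: y(x) = sum_{n>=0} a_n x^n, so y'(x) = sum_{n>=1} n a_n x^(n-1) and y''(x) = sum_{n>=2} n(n-1) a_n x^(n-2).
Substitute into P(x) y'' + Q(x) y' + R(x) y = 0 with P(x) = 1, Q(x) = -2x, R(x) = 2x^2 - 1, and match powers of x.
Initial conditions: a_0 = 2, a_1 = 2.
Setting the coefficient of each power of x to zero and solving order by order (substituting the coefficients already found):
  x^0: 2 a_2 - a_0 = 0  ->  2 a_2 = a_0 = 2  ->  a_2 = 1
  x^1: 6 a_3 - 3 a_1 = 0  ->  6 a_3 = 3 a_1 = 6  ->  a_3 = 1
  x^2: 12 a_4 - 5 a_2 + 2 a_0 = 0  ->  12 a_4 = 5 a_2 - 2 a_0 = 1  ->  a_4 = 1/12
  x^3: 20 a_5 - 7 a_3 + 2 a_1 = 0  ->  20 a_5 = 7 a_3 - 2 a_1 = 3  ->  a_5 = 3/20
  x^4: 30 a_6 - 9 a_4 + 2 a_2 = 0  ->  30 a_6 = 9 a_4 - 2 a_2 = -5/4  ->  a_6 = -1/24
Truncated series: y(x) = 2 + 2 x + x^2 + x^3 + (1/12) x^4 + (3/20) x^5 - (1/24) x^6 + O(x^7).

a_0 = 2; a_1 = 2; a_2 = 1; a_3 = 1; a_4 = 1/12; a_5 = 3/20; a_6 = -1/24


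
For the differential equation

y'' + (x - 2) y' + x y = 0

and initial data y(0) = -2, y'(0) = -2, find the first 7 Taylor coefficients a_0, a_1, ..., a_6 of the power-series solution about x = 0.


Ansatz: y(x) = sum_{n>=0} a_n x^n, so y'(x) = sum_{n>=1} n a_n x^(n-1) and y''(x) = sum_{n>=2} n(n-1) a_n x^(n-2).
Substitute into P(x) y'' + Q(x) y' + R(x) y = 0 with P(x) = 1, Q(x) = x - 2, R(x) = x, and match powers of x.
Initial conditions: a_0 = -2, a_1 = -2.
Setting the coefficient of each power of x to zero and solving order by order (substituting the coefficients already found):
  x^0: 2 a_2 - 2 a_1 = 0  ->  2 a_2 = 2 a_1 = -4  ->  a_2 = -2
  x^1: 6 a_3 - 4 a_2 + a_1 + a_0 = 0  ->  6 a_3 = 4 a_2 - a_1 - a_0 = -4  ->  a_3 = -2/3
  x^2: 12 a_4 - 6 a_3 + 2 a_2 + a_1 = 0  ->  12 a_4 = 6 a_3 - 2 a_2 - a_1 = 2  ->  a_4 = 1/6
  x^3: 20 a_5 - 8 a_4 + 3 a_3 + a_2 = 0  ->  20 a_5 = 8 a_4 - 3 a_3 - a_2 = 16/3  ->  a_5 = 4/15
  x^4: 30 a_6 - 10 a_5 + 4 a_4 + a_3 = 0  ->  30 a_6 = 10 a_5 - 4 a_4 - a_3 = 8/3  ->  a_6 = 4/45
Truncated series: y(x) = -2 - 2 x - 2 x^2 - (2/3) x^3 + (1/6) x^4 + (4/15) x^5 + (4/45) x^6 + O(x^7).

a_0 = -2; a_1 = -2; a_2 = -2; a_3 = -2/3; a_4 = 1/6; a_5 = 4/15; a_6 = 4/45


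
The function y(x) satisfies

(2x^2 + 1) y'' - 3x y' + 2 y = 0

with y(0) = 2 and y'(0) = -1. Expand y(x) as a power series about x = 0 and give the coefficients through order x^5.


Ansatz: y(x) = sum_{n>=0} a_n x^n, so y'(x) = sum_{n>=1} n a_n x^(n-1) and y''(x) = sum_{n>=2} n(n-1) a_n x^(n-2).
Substitute into P(x) y'' + Q(x) y' + R(x) y = 0 with P(x) = 2x^2 + 1, Q(x) = -3x, R(x) = 2, and match powers of x.
Initial conditions: a_0 = 2, a_1 = -1.
Setting the coefficient of each power of x to zero and solving order by order (substituting the coefficients already found):
  x^0: 2 a_2 + 2 a_0 = 0  ->  2 a_2 = -2 a_0 = -4  ->  a_2 = -2
  x^1: 6 a_3 - a_1 = 0  ->  6 a_3 = a_1 = -1  ->  a_3 = -1/6
  x^2: 12 a_4 = 0  ->  a_4 = 0
  x^3: 20 a_5 + 5 a_3 = 0  ->  20 a_5 = -5 a_3 = 5/6  ->  a_5 = 1/24
Truncated series: y(x) = 2 - x - 2 x^2 - (1/6) x^3 + (1/24) x^5 + O(x^6).

a_0 = 2; a_1 = -1; a_2 = -2; a_3 = -1/6; a_4 = 0; a_5 = 1/24


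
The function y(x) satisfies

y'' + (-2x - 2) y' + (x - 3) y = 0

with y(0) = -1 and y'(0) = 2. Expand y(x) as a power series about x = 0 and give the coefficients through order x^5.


Ansatz: y(x) = sum_{n>=0} a_n x^n, so y'(x) = sum_{n>=1} n a_n x^(n-1) and y''(x) = sum_{n>=2} n(n-1) a_n x^(n-2).
Substitute into P(x) y'' + Q(x) y' + R(x) y = 0 with P(x) = 1, Q(x) = -2x - 2, R(x) = x - 3, and match powers of x.
Initial conditions: a_0 = -1, a_1 = 2.
Setting the coefficient of each power of x to zero and solving order by order (substituting the coefficients already found):
  x^0: 2 a_2 - 2 a_1 - 3 a_0 = 0  ->  2 a_2 = 2 a_1 + 3 a_0 = 1  ->  a_2 = 1/2
  x^1: 6 a_3 - 4 a_2 - 5 a_1 + a_0 = 0  ->  6 a_3 = 4 a_2 + 5 a_1 - a_0 = 13  ->  a_3 = 13/6
  x^2: 12 a_4 - 6 a_3 - 7 a_2 + a_1 = 0  ->  12 a_4 = 6 a_3 + 7 a_2 - a_1 = 29/2  ->  a_4 = 29/24
  x^3: 20 a_5 - 8 a_4 - 9 a_3 + a_2 = 0  ->  20 a_5 = 8 a_4 + 9 a_3 - a_2 = 86/3  ->  a_5 = 43/30
Truncated series: y(x) = -1 + 2 x + (1/2) x^2 + (13/6) x^3 + (29/24) x^4 + (43/30) x^5 + O(x^6).

a_0 = -1; a_1 = 2; a_2 = 1/2; a_3 = 13/6; a_4 = 29/24; a_5 = 43/30


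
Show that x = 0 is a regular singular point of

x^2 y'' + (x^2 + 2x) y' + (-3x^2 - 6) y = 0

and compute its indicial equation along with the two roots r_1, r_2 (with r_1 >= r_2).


Divide by x^2 to reach normal form y'' + P_1(x) y' + P_2(x) y = 0 with P_1(x) = 1 + 2/x and P_2(x) = -3 - 6/x^2.
x = 0 is a singular point because the y'-coefficient 1 + 2/x has a pole at x = 0 and the y-coefficient -3 - 6/x^2 has a pole at x = 0.
It is a regular singular point because x P_1(x) = p(x) = x + 2 and x^2 P_2(x) = q(x) = -3x^2 - 6 are polynomials, hence analytic at x = 0.
p(0) = 2,  q(0) = -6.
Indicial equation: r(r-1) + p(0) r + q(0) = 0, i.e. r^2 + (p(0) - 1) r + q(0) = 0, i.e. r^2 + 1 r - 6 = 0.
Discriminant: (1)^2 - 4(-6) = 25, so r = (-1 ± 5)/2.
Solving: r_1 = 2, r_2 = -3.

indicial: r^2 + 1 r - 6 = 0; roots r_1 = 2, r_2 = -3


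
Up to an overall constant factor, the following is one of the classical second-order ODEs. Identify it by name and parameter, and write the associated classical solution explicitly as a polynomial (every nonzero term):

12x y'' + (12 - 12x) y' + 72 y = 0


All three coefficients share the factor 12; dividing through by 12 gives  x y'' + (1 - x) y' + 6 y = 0.
This matches the Laguerre equation x y'' + (1 - x) y' + n y = 0 with n = 6; the polynomial solution is L_6(x).
With y = sum_k a_k x^k, matching x^k gives (k+1)k a_{k+1} + (k+1) a_{k+1} - k a_k + n a_k = 0, i.e. (k+1)^2 a_{k+1} = (k - n) a_k = (k - 6) a_k. The right side vanishes at k = 6, so the series terminates at degree 6.
Standard normalization L_n(0) = 1 gives a_0 = 1. Work upward with a_{k+1} = (k - 6) a_k / (k+1)^2:
  a_1 = (0 - 6)(1) / 1^2 = -6/1 = -6
  a_2 = (1 - 6)(-6) / 2^2 = 30/4 = 15/2
  a_3 = (2 - 6)(15/2) / 3^2 = -30/9 = -10/3
  a_4 = (3 - 6)(-10/3) / 4^2 = 10/16 = 5/8
  a_5 = (4 - 6)(5/8) / 5^2 = (-5/4)/25 = -1/20
  a_6 = (5 - 6)(-1/20) / 6^2 = (1/20)/36 = 1/720
Hence L_6(x) = x^6/720 - x^5/20 + 5 x^4/8 - 10 x^3/3 + 15 x^2/2 - 6 x + 1.

L_6(x); series = x^6/720 - x^5/20 + 5 x^4/8 - 10 x^3/3 + 15 x^2/2 - 6 x + 1


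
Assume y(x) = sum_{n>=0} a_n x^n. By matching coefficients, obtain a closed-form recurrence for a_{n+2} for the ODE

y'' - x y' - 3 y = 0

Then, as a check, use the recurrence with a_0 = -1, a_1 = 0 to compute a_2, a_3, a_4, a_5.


Substitute y = sum_n a_n x^n.
y''(x) has coefficient (n+2)(n+1) a_{n+2} at x^n;
-x y'(x) has coefficient -n a_n at x^n (shift);
-3 y(x) has coefficient -3 a_n at x^n.
Matching x^n: (n+2)(n+1) a_{n+2} + (-n - 3) a_n = 0.
Thus a_{n+2} = (n + 3) / ((n+1)(n+2)) * a_n.

Check with a_0 = -1, a_1 = 0 (apply the recurrence for n = 0, 1, 2, 3): a_0 = -1, a_1 = 0, a_2 = -3/2, a_3 = 0, a_4 = -5/8, a_5 = 0.

a_(n+2) = (n + 3) / ((n+1)(n+2)) * a_n; check: a_0 = -1, a_1 = 0, a_2 = -3/2, a_3 = 0, a_4 = -5/8, a_5 = 0


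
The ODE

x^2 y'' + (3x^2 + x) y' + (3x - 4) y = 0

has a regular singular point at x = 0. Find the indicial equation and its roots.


Divide by x^2 to reach normal form y'' + P_1(x) y' + P_2(x) y = 0 with P_1(x) = 3 + 1/x and P_2(x) = 3/x - 4/x^2.
x = 0 is a singular point because the y'-coefficient 3 + 1/x has a pole at x = 0 and the y-coefficient 3/x - 4/x^2 has a pole at x = 0.
It is a regular singular point because x P_1(x) = p(x) = 3x + 1 and x^2 P_2(x) = q(x) = 3x - 4 are polynomials, hence analytic at x = 0.
p(0) = 1,  q(0) = -4.
Indicial equation: r(r-1) + p(0) r + q(0) = 0, i.e. r^2 + (p(0) - 1) r + q(0) = 0, i.e. r^2 - 4 = 0.
Discriminant: (0)^2 - 4(-4) = 16, so r = (0 ± 4)/2.
Solving: r_1 = 2, r_2 = -2.

indicial: r^2 - 4 = 0; roots r_1 = 2, r_2 = -2


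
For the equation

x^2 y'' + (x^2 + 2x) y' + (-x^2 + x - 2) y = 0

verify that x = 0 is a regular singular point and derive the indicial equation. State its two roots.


Divide by x^2 to reach normal form y'' + P_1(x) y' + P_2(x) y = 0 with P_1(x) = 1 + 2/x and P_2(x) = -1 + 1/x - 2/x^2.
x = 0 is a singular point because the y'-coefficient 1 + 2/x has a pole at x = 0 and the y-coefficient -1 + 1/x - 2/x^2 has a pole at x = 0.
It is a regular singular point because x P_1(x) = p(x) = x + 2 and x^2 P_2(x) = q(x) = -x^2 + x - 2 are polynomials, hence analytic at x = 0.
p(0) = 2,  q(0) = -2.
Indicial equation: r(r-1) + p(0) r + q(0) = 0, i.e. r^2 + (p(0) - 1) r + q(0) = 0, i.e. r^2 + 1 r - 2 = 0.
Discriminant: (1)^2 - 4(-2) = 9, so r = (-1 ± 3)/2.
Solving: r_1 = 1, r_2 = -2.

indicial: r^2 + 1 r - 2 = 0; roots r_1 = 1, r_2 = -2


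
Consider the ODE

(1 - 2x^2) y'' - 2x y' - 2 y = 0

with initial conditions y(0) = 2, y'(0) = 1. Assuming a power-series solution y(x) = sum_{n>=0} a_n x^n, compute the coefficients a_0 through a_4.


Ansatz: y(x) = sum_{n>=0} a_n x^n, so y'(x) = sum_{n>=1} n a_n x^(n-1) and y''(x) = sum_{n>=2} n(n-1) a_n x^(n-2).
Substitute into P(x) y'' + Q(x) y' + R(x) y = 0 with P(x) = 1 - 2x^2, Q(x) = -2x, R(x) = -2, and match powers of x.
Initial conditions: a_0 = 2, a_1 = 1.
Setting the coefficient of each power of x to zero and solving order by order (substituting the coefficients already found):
  x^0: 2 a_2 - 2 a_0 = 0  ->  2 a_2 = 2 a_0 = 4  ->  a_2 = 2
  x^1: 6 a_3 - 4 a_1 = 0  ->  6 a_3 = 4 a_1 = 4  ->  a_3 = 2/3
  x^2: 12 a_4 - 10 a_2 = 0  ->  12 a_4 = 10 a_2 = 20  ->  a_4 = 5/3
Truncated series: y(x) = 2 + x + 2 x^2 + (2/3) x^3 + (5/3) x^4 + O(x^5).

a_0 = 2; a_1 = 1; a_2 = 2; a_3 = 2/3; a_4 = 5/3


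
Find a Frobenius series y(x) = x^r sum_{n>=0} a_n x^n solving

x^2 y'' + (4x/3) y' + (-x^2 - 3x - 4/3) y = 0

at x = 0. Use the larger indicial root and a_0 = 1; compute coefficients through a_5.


Write in Frobenius form y'' + (p(x)/x) y' + (q(x)/x^2) y = 0:
  p(x) = 4/3,  q(x) = -x^2 - 3x - 4/3.
Indicial equation: r(r-1) + (4/3) r + (-4/3) = 0 -> roots r_1 = 1, r_2 = -4/3.
Take r = r_1 = 1. Let y(x) = x^r sum_{n>=0} a_n x^n with a_0 = 1.
Substitute y = x^r sum a_n x^n and match x^{r+n}. The recurrence is
  D(n) a_n - 3 a_{n-1} - 1 a_{n-2} = 0,  where D(n) = (r+n)(r+n-1) + (4/3)(r+n) + (-4/3).
  a_n = [3 a_{n-1} + 1 a_{n-2}] / D(n).
Since the indicial polynomial factors as (r - r_1)(r - r_2), D(n) = (r_1 + n - r_1)(r_1 + n - r_2) = n(n + 7/3).
Evaluating step by step (a_0 = 1):
  n = 1: D(1) = 1(1 + 7/3) = 10/3; numerator = 3(1) = 3; a_1 = (3)/(10/3) = 9/10
  n = 2: D(2) = 2(2 + 7/3) = 26/3; numerator = 3(9/10) + 1(1) = 37/10; a_2 = (37/10)/(26/3) = 111/260
  n = 3: D(3) = 3(3 + 7/3) = 16; numerator = 3(111/260) + 1(9/10) = 567/260; a_3 = (567/260)/(16) = 567/4160
  n = 4: D(4) = 4(4 + 7/3) = 76/3; numerator = 3(567/4160) + 1(111/260) = 3477/4160; a_4 = (3477/4160)/(76/3) = 549/16640
  n = 5: D(5) = 5(5 + 7/3) = 110/3; numerator = 3(549/16640) + 1(567/4160) = 783/3328; a_5 = (783/3328)/(110/3) = 2349/366080

r = 1; a_0 = 1; a_1 = 9/10; a_2 = 111/260; a_3 = 567/4160; a_4 = 549/16640; a_5 = 2349/366080


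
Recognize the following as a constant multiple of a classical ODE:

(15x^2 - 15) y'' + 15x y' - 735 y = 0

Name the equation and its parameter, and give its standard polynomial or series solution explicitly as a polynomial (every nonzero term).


All three coefficients share the factor -15; dividing through by -15 gives  (1 - x^2) y'' - x y' + 49 y = 0.
This matches the Chebyshev equation (1 - x^2) y'' - x y' + n^2 y = 0 (note the -x y' term, not -2x y') with n^2 = 49, so n = 7; the polynomial solution is T_7(x).
With y = sum_k a_k x^k, matching x^k gives (k+2)(k+1) a_{k+2} = (k^2 - n^2) a_k = (k - 7)(k + 7) a_k. The right side vanishes at k = 7, so the series with the parity of 7 terminates at degree 7.
Standard normalization: leading coefficient of T_n is 2^(n-1), so a_7 = 2^6 = 64. Work downward with a_k = (k+1)(k+2) a_{k+2} / ((k - 7)(k + 7)):
  a_5 = (6)(7)(64) / ((5 - 7)(5 + 7)) = 2688/(-24) = -112
  a_3 = (4)(5)(-112) / ((3 - 7)(3 + 7)) = -2240/(-40) = 56
  a_1 = (2)(3)(56) / ((1 - 7)(1 + 7)) = 336/(-48) = -7
Hence T_7(x) = 64 x^7 - 112 x^5 + 56 x^3 - 7 x.

T_7(x); series = 64 x^7 - 112 x^5 + 56 x^3 - 7 x


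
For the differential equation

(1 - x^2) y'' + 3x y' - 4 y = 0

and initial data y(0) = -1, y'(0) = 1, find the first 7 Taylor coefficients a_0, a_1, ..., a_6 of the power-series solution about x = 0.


Ansatz: y(x) = sum_{n>=0} a_n x^n, so y'(x) = sum_{n>=1} n a_n x^(n-1) and y''(x) = sum_{n>=2} n(n-1) a_n x^(n-2).
Substitute into P(x) y'' + Q(x) y' + R(x) y = 0 with P(x) = 1 - x^2, Q(x) = 3x, R(x) = -4, and match powers of x.
Initial conditions: a_0 = -1, a_1 = 1.
Setting the coefficient of each power of x to zero and solving order by order (substituting the coefficients already found):
  x^0: 2 a_2 - 4 a_0 = 0  ->  2 a_2 = 4 a_0 = -4  ->  a_2 = -2
  x^1: 6 a_3 - a_1 = 0  ->  6 a_3 = a_1 = 1  ->  a_3 = 1/6
  x^2: 12 a_4 = 0  ->  a_4 = 0
  x^3: 20 a_5 - a_3 = 0  ->  20 a_5 = a_3 = 1/6  ->  a_5 = 1/120
  x^4: 30 a_6 - 4 a_4 = 0  ->  30 a_6 = 4 a_4 = 0  ->  a_6 = 0
Truncated series: y(x) = -1 + x - 2 x^2 + (1/6) x^3 + (1/120) x^5 + O(x^7).

a_0 = -1; a_1 = 1; a_2 = -2; a_3 = 1/6; a_4 = 0; a_5 = 1/120; a_6 = 0


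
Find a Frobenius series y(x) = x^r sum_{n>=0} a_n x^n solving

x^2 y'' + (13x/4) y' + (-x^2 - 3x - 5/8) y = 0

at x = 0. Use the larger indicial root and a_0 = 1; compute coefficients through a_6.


Write in Frobenius form y'' + (p(x)/x) y' + (q(x)/x^2) y = 0:
  p(x) = 13/4,  q(x) = -x^2 - 3x - 5/8.
Indicial equation: r(r-1) + (13/4) r + (-5/8) = 0 -> roots r_1 = 1/4, r_2 = -5/2.
Take r = r_1 = 1/4. Let y(x) = x^r sum_{n>=0} a_n x^n with a_0 = 1.
Substitute y = x^r sum a_n x^n and match x^{r+n}. The recurrence is
  D(n) a_n - 3 a_{n-1} - 1 a_{n-2} = 0,  where D(n) = (r+n)(r+n-1) + (13/4)(r+n) + (-5/8).
  a_n = [3 a_{n-1} + 1 a_{n-2}] / D(n).
Since the indicial polynomial factors as (r - r_1)(r - r_2), D(n) = (r_1 + n - r_1)(r_1 + n - r_2) = n(n + 11/4).
Evaluating step by step (a_0 = 1):
  n = 1: D(1) = 1(1 + 11/4) = 15/4; numerator = 3(1) = 3; a_1 = (3)/(15/4) = 4/5
  n = 2: D(2) = 2(2 + 11/4) = 19/2; numerator = 3(4/5) + 1(1) = 17/5; a_2 = (17/5)/(19/2) = 34/95
  n = 3: D(3) = 3(3 + 11/4) = 69/4; numerator = 3(34/95) + 1(4/5) = 178/95; a_3 = (178/95)/(69/4) = 712/6555
  n = 4: D(4) = 4(4 + 11/4) = 27; numerator = 3(712/6555) + 1(34/95) = 1494/2185; a_4 = (1494/2185)/(27) = 166/6555
  n = 5: D(5) = 5(5 + 11/4) = 155/4; numerator = 3(166/6555) + 1(712/6555) = 242/1311; a_5 = (242/1311)/(155/4) = 968/203205
  n = 6: D(6) = 6(6 + 11/4) = 105/2; numerator = 3(968/203205) + 1(166/6555) = 70/1767; a_6 = (70/1767)/(105/2) = 4/5301

r = 1/4; a_0 = 1; a_1 = 4/5; a_2 = 34/95; a_3 = 712/6555; a_4 = 166/6555; a_5 = 968/203205; a_6 = 4/5301


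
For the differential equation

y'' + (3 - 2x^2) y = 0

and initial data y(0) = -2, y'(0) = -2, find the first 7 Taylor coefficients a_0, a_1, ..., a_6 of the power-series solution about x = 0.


Ansatz: y(x) = sum_{n>=0} a_n x^n, so y'(x) = sum_{n>=1} n a_n x^(n-1) and y''(x) = sum_{n>=2} n(n-1) a_n x^(n-2).
Substitute into P(x) y'' + Q(x) y' + R(x) y = 0 with P(x) = 1, Q(x) = 0, R(x) = 3 - 2x^2, and match powers of x.
Initial conditions: a_0 = -2, a_1 = -2.
Setting the coefficient of each power of x to zero and solving order by order (substituting the coefficients already found):
  x^0: 2 a_2 + 3 a_0 = 0  ->  2 a_2 = -3 a_0 = 6  ->  a_2 = 3
  x^1: 6 a_3 + 3 a_1 = 0  ->  6 a_3 = -3 a_1 = 6  ->  a_3 = 1
  x^2: 12 a_4 + 3 a_2 - 2 a_0 = 0  ->  12 a_4 = -3 a_2 + 2 a_0 = -13  ->  a_4 = -13/12
  x^3: 20 a_5 + 3 a_3 - 2 a_1 = 0  ->  20 a_5 = -3 a_3 + 2 a_1 = -7  ->  a_5 = -7/20
  x^4: 30 a_6 + 3 a_4 - 2 a_2 = 0  ->  30 a_6 = -3 a_4 + 2 a_2 = 37/4  ->  a_6 = 37/120
Truncated series: y(x) = -2 - 2 x + 3 x^2 + x^3 - (13/12) x^4 - (7/20) x^5 + (37/120) x^6 + O(x^7).

a_0 = -2; a_1 = -2; a_2 = 3; a_3 = 1; a_4 = -13/12; a_5 = -7/20; a_6 = 37/120


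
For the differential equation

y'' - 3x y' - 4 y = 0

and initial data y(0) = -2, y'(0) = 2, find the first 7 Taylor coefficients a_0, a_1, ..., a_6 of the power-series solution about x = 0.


Ansatz: y(x) = sum_{n>=0} a_n x^n, so y'(x) = sum_{n>=1} n a_n x^(n-1) and y''(x) = sum_{n>=2} n(n-1) a_n x^(n-2).
Substitute into P(x) y'' + Q(x) y' + R(x) y = 0 with P(x) = 1, Q(x) = -3x, R(x) = -4, and match powers of x.
Initial conditions: a_0 = -2, a_1 = 2.
Setting the coefficient of each power of x to zero and solving order by order (substituting the coefficients already found):
  x^0: 2 a_2 - 4 a_0 = 0  ->  2 a_2 = 4 a_0 = -8  ->  a_2 = -4
  x^1: 6 a_3 - 7 a_1 = 0  ->  6 a_3 = 7 a_1 = 14  ->  a_3 = 7/3
  x^2: 12 a_4 - 10 a_2 = 0  ->  12 a_4 = 10 a_2 = -40  ->  a_4 = -10/3
  x^3: 20 a_5 - 13 a_3 = 0  ->  20 a_5 = 13 a_3 = 91/3  ->  a_5 = 91/60
  x^4: 30 a_6 - 16 a_4 = 0  ->  30 a_6 = 16 a_4 = -160/3  ->  a_6 = -16/9
Truncated series: y(x) = -2 + 2 x - 4 x^2 + (7/3) x^3 - (10/3) x^4 + (91/60) x^5 - (16/9) x^6 + O(x^7).

a_0 = -2; a_1 = 2; a_2 = -4; a_3 = 7/3; a_4 = -10/3; a_5 = 91/60; a_6 = -16/9


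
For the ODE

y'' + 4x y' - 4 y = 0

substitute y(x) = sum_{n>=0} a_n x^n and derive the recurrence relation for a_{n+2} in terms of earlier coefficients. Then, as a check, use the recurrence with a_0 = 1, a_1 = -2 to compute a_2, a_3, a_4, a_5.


Substitute y = sum_n a_n x^n.
y''(x) has coefficient (n+2)(n+1) a_{n+2} at x^n;
4 x y'(x) has coefficient 4 n a_n at x^n (shift);
-4 y(x) has coefficient -4 a_n at x^n.
Matching x^n: (n+2)(n+1) a_{n+2} + (4n - 4) a_n = 0.
Thus a_{n+2} = (-4n + 4) / ((n+1)(n+2)) * a_n.

Check with a_0 = 1, a_1 = -2 (apply the recurrence for n = 0, 1, 2, 3): a_0 = 1, a_1 = -2, a_2 = 2, a_3 = 0, a_4 = -2/3, a_5 = 0.

a_(n+2) = (-4n + 4) / ((n+1)(n+2)) * a_n; check: a_0 = 1, a_1 = -2, a_2 = 2, a_3 = 0, a_4 = -2/3, a_5 = 0


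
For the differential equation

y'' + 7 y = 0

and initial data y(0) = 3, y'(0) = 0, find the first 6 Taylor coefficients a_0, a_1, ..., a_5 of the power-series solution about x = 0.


Ansatz: y(x) = sum_{n>=0} a_n x^n, so y'(x) = sum_{n>=1} n a_n x^(n-1) and y''(x) = sum_{n>=2} n(n-1) a_n x^(n-2).
Substitute into P(x) y'' + Q(x) y' + R(x) y = 0 with P(x) = 1, Q(x) = 0, R(x) = 7, and match powers of x.
Initial conditions: a_0 = 3, a_1 = 0.
Setting the coefficient of each power of x to zero and solving order by order (substituting the coefficients already found):
  x^0: 2 a_2 + 7 a_0 = 0  ->  2 a_2 = -7 a_0 = -21  ->  a_2 = -21/2
  x^1: 6 a_3 + 7 a_1 = 0  ->  6 a_3 = -7 a_1 = 0  ->  a_3 = 0
  x^2: 12 a_4 + 7 a_2 = 0  ->  12 a_4 = -7 a_2 = 147/2  ->  a_4 = 49/8
  x^3: 20 a_5 + 7 a_3 = 0  ->  20 a_5 = -7 a_3 = 0  ->  a_5 = 0
Truncated series: y(x) = 3 - (21/2) x^2 + (49/8) x^4 + O(x^6).

a_0 = 3; a_1 = 0; a_2 = -21/2; a_3 = 0; a_4 = 49/8; a_5 = 0


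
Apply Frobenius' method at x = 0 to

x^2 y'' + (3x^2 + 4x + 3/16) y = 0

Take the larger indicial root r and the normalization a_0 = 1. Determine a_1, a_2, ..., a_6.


Write in Frobenius form y'' + (p(x)/x) y' + (q(x)/x^2) y = 0:
  p(x) = 0,  q(x) = 3x^2 + 4x + 3/16.
Indicial equation: r(r-1) + (0) r + (3/16) = 0 -> roots r_1 = 3/4, r_2 = 1/4.
Take r = r_1 = 3/4. Let y(x) = x^r sum_{n>=0} a_n x^n with a_0 = 1.
Substitute y = x^r sum a_n x^n and match x^{r+n}. The recurrence is
  D(n) a_n + 4 a_{n-1} + 3 a_{n-2} = 0,  where D(n) = (r+n)(r+n-1) + (0)(r+n) + (3/16).
  a_n = [-4 a_{n-1} - 3 a_{n-2}] / D(n).
Since the indicial polynomial factors as (r - r_1)(r - r_2), D(n) = (r_1 + n - r_1)(r_1 + n - r_2) = n(n + 1/2).
Evaluating step by step (a_0 = 1):
  n = 1: D(1) = 1(1 + 1/2) = 3/2; numerator = -4(1) = -4; a_1 = (-4)/(3/2) = -8/3
  n = 2: D(2) = 2(2 + 1/2) = 5; numerator = -4(-8/3) - 3(1) = 23/3; a_2 = (23/3)/(5) = 23/15
  n = 3: D(3) = 3(3 + 1/2) = 21/2; numerator = -4(23/15) - 3(-8/3) = 28/15; a_3 = (28/15)/(21/2) = 8/45
  n = 4: D(4) = 4(4 + 1/2) = 18; numerator = -4(8/45) - 3(23/15) = -239/45; a_4 = (-239/45)/(18) = -239/810
  n = 5: D(5) = 5(5 + 1/2) = 55/2; numerator = -4(-239/810) - 3(8/45) = 262/405; a_5 = (262/405)/(55/2) = 524/22275
  n = 6: D(6) = 6(6 + 1/2) = 39; numerator = -4(524/22275) - 3(-239/810) = 35243/44550; a_6 = (35243/44550)/(39) = 2711/133650

r = 3/4; a_0 = 1; a_1 = -8/3; a_2 = 23/15; a_3 = 8/45; a_4 = -239/810; a_5 = 524/22275; a_6 = 2711/133650


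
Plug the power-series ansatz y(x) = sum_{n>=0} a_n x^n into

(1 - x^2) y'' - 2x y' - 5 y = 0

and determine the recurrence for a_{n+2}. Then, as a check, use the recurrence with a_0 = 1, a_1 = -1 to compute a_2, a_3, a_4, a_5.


Substitute y = sum_n a_n x^n.
(1 - 1 x^2) y'' contributes (n+2)(n+1) a_{n+2} - n(n-1) a_n at x^n.
-2 x y'(x) contributes -2 n a_n at x^n.
-5 y(x) contributes -5 a_n at x^n.
Matching x^n: (n+2)(n+1) a_{n+2} + (-n(n-1) - 2 n - 5) a_n = 0.
Thus a_{n+2} = (n(n-1) + 2 n + 5) / ((n+1)(n+2)) * a_n.

Check with a_0 = 1, a_1 = -1 (apply the recurrence for n = 0, 1, 2, 3): a_0 = 1, a_1 = -1, a_2 = 5/2, a_3 = -7/6, a_4 = 55/24, a_5 = -119/120.

a_(n+2) = (n(n-1) + 2 n + 5) / ((n+1)(n+2)) * a_n; check: a_0 = 1, a_1 = -1, a_2 = 5/2, a_3 = -7/6, a_4 = 55/24, a_5 = -119/120


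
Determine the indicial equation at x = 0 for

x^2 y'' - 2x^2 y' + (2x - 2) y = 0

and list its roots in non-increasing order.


Divide by x^2 to reach normal form y'' + P_1(x) y' + P_2(x) y = 0 with P_1(x) = -2 and P_2(x) = 2/x - 2/x^2.
x = 0 is a singular point because the y-coefficient 2/x - 2/x^2 has a pole at x = 0.
It is a regular singular point because x P_1(x) = p(x) = -2x and x^2 P_2(x) = q(x) = 2x - 2 are polynomials, hence analytic at x = 0.
p(0) = 0,  q(0) = -2.
Indicial equation: r(r-1) + p(0) r + q(0) = 0, i.e. r^2 + (p(0) - 1) r + q(0) = 0, i.e. r^2 - 1 r - 2 = 0.
Discriminant: (-1)^2 - 4(-2) = 9, so r = (1 ± 3)/2.
Solving: r_1 = 2, r_2 = -1.

indicial: r^2 - 1 r - 2 = 0; roots r_1 = 2, r_2 = -1


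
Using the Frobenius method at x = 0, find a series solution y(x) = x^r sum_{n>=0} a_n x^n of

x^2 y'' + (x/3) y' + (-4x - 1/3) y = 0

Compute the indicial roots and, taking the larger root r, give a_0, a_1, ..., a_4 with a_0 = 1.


Write in Frobenius form y'' + (p(x)/x) y' + (q(x)/x^2) y = 0:
  p(x) = 1/3,  q(x) = -4x - 1/3.
Indicial equation: r(r-1) + (1/3) r + (-1/3) = 0 -> roots r_1 = 1, r_2 = -1/3.
Take r = r_1 = 1. Let y(x) = x^r sum_{n>=0} a_n x^n with a_0 = 1.
Substitute y = x^r sum a_n x^n and match x^{r+n}. The recurrence is
  D(n) a_n - 4 a_{n-1} = 0,  where D(n) = (r+n)(r+n-1) + (1/3)(r+n) + (-1/3).
  a_n = 4 / D(n) * a_{n-1}.
Since the indicial polynomial factors as (r - r_1)(r - r_2), D(n) = (r_1 + n - r_1)(r_1 + n - r_2) = n(n + 4/3).
Evaluating step by step (a_0 = 1):
  n = 1: D(1) = 1(1 + 4/3) = 7/3; numerator = 4(1) = 4; a_1 = (4)/(7/3) = 12/7
  n = 2: D(2) = 2(2 + 4/3) = 20/3; numerator = 4(12/7) = 48/7; a_2 = (48/7)/(20/3) = 36/35
  n = 3: D(3) = 3(3 + 4/3) = 13; numerator = 4(36/35) = 144/35; a_3 = (144/35)/(13) = 144/455
  n = 4: D(4) = 4(4 + 4/3) = 64/3; numerator = 4(144/455) = 576/455; a_4 = (576/455)/(64/3) = 27/455

r = 1; a_0 = 1; a_1 = 12/7; a_2 = 36/35; a_3 = 144/455; a_4 = 27/455


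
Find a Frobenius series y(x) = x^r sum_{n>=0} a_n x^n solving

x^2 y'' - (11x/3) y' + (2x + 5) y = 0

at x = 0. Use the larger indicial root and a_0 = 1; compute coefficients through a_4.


Write in Frobenius form y'' + (p(x)/x) y' + (q(x)/x^2) y = 0:
  p(x) = -11/3,  q(x) = 2x + 5.
Indicial equation: r(r-1) + (-11/3) r + (5) = 0 -> roots r_1 = 3, r_2 = 5/3.
Take r = r_1 = 3. Let y(x) = x^r sum_{n>=0} a_n x^n with a_0 = 1.
Substitute y = x^r sum a_n x^n and match x^{r+n}. The recurrence is
  D(n) a_n + 2 a_{n-1} = 0,  where D(n) = (r+n)(r+n-1) + (-11/3)(r+n) + (5).
  a_n = -2 / D(n) * a_{n-1}.
Since the indicial polynomial factors as (r - r_1)(r - r_2), D(n) = (r_1 + n - r_1)(r_1 + n - r_2) = n(n + 4/3).
Evaluating step by step (a_0 = 1):
  n = 1: D(1) = 1(1 + 4/3) = 7/3; numerator = -2(1) = -2; a_1 = (-2)/(7/3) = -6/7
  n = 2: D(2) = 2(2 + 4/3) = 20/3; numerator = -2(-6/7) = 12/7; a_2 = (12/7)/(20/3) = 9/35
  n = 3: D(3) = 3(3 + 4/3) = 13; numerator = -2(9/35) = -18/35; a_3 = (-18/35)/(13) = -18/455
  n = 4: D(4) = 4(4 + 4/3) = 64/3; numerator = -2(-18/455) = 36/455; a_4 = (36/455)/(64/3) = 27/7280

r = 3; a_0 = 1; a_1 = -6/7; a_2 = 9/35; a_3 = -18/455; a_4 = 27/7280


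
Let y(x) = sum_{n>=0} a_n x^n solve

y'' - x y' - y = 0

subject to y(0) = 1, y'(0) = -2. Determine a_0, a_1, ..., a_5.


Ansatz: y(x) = sum_{n>=0} a_n x^n, so y'(x) = sum_{n>=1} n a_n x^(n-1) and y''(x) = sum_{n>=2} n(n-1) a_n x^(n-2).
Substitute into P(x) y'' + Q(x) y' + R(x) y = 0 with P(x) = 1, Q(x) = -x, R(x) = -1, and match powers of x.
Initial conditions: a_0 = 1, a_1 = -2.
Setting the coefficient of each power of x to zero and solving order by order (substituting the coefficients already found):
  x^0: 2 a_2 - a_0 = 0  ->  2 a_2 = a_0 = 1  ->  a_2 = 1/2
  x^1: 6 a_3 - 2 a_1 = 0  ->  6 a_3 = 2 a_1 = -4  ->  a_3 = -2/3
  x^2: 12 a_4 - 3 a_2 = 0  ->  12 a_4 = 3 a_2 = 3/2  ->  a_4 = 1/8
  x^3: 20 a_5 - 4 a_3 = 0  ->  20 a_5 = 4 a_3 = -8/3  ->  a_5 = -2/15
Truncated series: y(x) = 1 - 2 x + (1/2) x^2 - (2/3) x^3 + (1/8) x^4 - (2/15) x^5 + O(x^6).

a_0 = 1; a_1 = -2; a_2 = 1/2; a_3 = -2/3; a_4 = 1/8; a_5 = -2/15


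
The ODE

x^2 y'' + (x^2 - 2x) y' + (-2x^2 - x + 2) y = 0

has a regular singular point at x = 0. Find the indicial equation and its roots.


Divide by x^2 to reach normal form y'' + P_1(x) y' + P_2(x) y = 0 with P_1(x) = 1 - 2/x and P_2(x) = -2 - 1/x + 2/x^2.
x = 0 is a singular point because the y'-coefficient 1 - 2/x has a pole at x = 0 and the y-coefficient -2 - 1/x + 2/x^2 has a pole at x = 0.
It is a regular singular point because x P_1(x) = p(x) = x - 2 and x^2 P_2(x) = q(x) = -2x^2 - x + 2 are polynomials, hence analytic at x = 0.
p(0) = -2,  q(0) = 2.
Indicial equation: r(r-1) + p(0) r + q(0) = 0, i.e. r^2 + (p(0) - 1) r + q(0) = 0, i.e. r^2 - 3 r + 2 = 0.
Discriminant: (-3)^2 - 4(2) = 1, so r = (3 ± 1)/2.
Solving: r_1 = 2, r_2 = 1.

indicial: r^2 - 3 r + 2 = 0; roots r_1 = 2, r_2 = 1


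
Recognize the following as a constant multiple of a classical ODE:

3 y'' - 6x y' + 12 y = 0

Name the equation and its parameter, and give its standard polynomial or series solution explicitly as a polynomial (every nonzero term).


All three coefficients share the factor 3; dividing through by 3 gives  y'' - 2x y' + 4 y = 0.
This matches the Hermite equation y'' - 2x y' + 2n y = 0 with 2n = 4, so n = 2; the polynomial solution is H_2(x).
With y = sum_k a_k x^k, matching x^k gives (k+2)(k+1) a_{k+2} = 2(k - n) a_k = 2(k - 2) a_k. The right side vanishes at k = 2, so the series with the parity of 2 terminates at degree 2.
Standard normalization: leading coefficient of H_n is 2^n, so a_2 = 2^2 = 4. Work downward with a_k = (k+1)(k+2) a_{k+2} / (2(k - n)):
  a_0 = (1)(2)(4) / (2(0 - 2)) = 8/(-4) = -2
Hence H_2(x) = 4 x^2 - 2.

H_2(x); series = 4 x^2 - 2


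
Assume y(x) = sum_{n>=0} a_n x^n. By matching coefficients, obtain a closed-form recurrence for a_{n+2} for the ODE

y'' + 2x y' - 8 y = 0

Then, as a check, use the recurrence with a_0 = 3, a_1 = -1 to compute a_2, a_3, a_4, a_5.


Substitute y = sum_n a_n x^n.
y''(x) has coefficient (n+2)(n+1) a_{n+2} at x^n;
2 x y'(x) has coefficient 2 n a_n at x^n (shift);
-8 y(x) has coefficient -8 a_n at x^n.
Matching x^n: (n+2)(n+1) a_{n+2} + (2n - 8) a_n = 0.
Thus a_{n+2} = (-2n + 8) / ((n+1)(n+2)) * a_n.

Check with a_0 = 3, a_1 = -1 (apply the recurrence for n = 0, 1, 2, 3): a_0 = 3, a_1 = -1, a_2 = 12, a_3 = -1, a_4 = 4, a_5 = -1/10.

a_(n+2) = (-2n + 8) / ((n+1)(n+2)) * a_n; check: a_0 = 3, a_1 = -1, a_2 = 12, a_3 = -1, a_4 = 4, a_5 = -1/10


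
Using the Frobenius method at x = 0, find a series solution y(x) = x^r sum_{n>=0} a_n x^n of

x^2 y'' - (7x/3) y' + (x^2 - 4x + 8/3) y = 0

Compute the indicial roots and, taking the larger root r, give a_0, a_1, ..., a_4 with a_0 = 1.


Write in Frobenius form y'' + (p(x)/x) y' + (q(x)/x^2) y = 0:
  p(x) = -7/3,  q(x) = x^2 - 4x + 8/3.
Indicial equation: r(r-1) + (-7/3) r + (8/3) = 0 -> roots r_1 = 2, r_2 = 4/3.
Take r = r_1 = 2. Let y(x) = x^r sum_{n>=0} a_n x^n with a_0 = 1.
Substitute y = x^r sum a_n x^n and match x^{r+n}. The recurrence is
  D(n) a_n - 4 a_{n-1} + 1 a_{n-2} = 0,  where D(n) = (r+n)(r+n-1) + (-7/3)(r+n) + (8/3).
  a_n = [4 a_{n-1} - 1 a_{n-2}] / D(n).
Since the indicial polynomial factors as (r - r_1)(r - r_2), D(n) = (r_1 + n - r_1)(r_1 + n - r_2) = n(n + 2/3).
Evaluating step by step (a_0 = 1):
  n = 1: D(1) = 1(1 + 2/3) = 5/3; numerator = 4(1) = 4; a_1 = (4)/(5/3) = 12/5
  n = 2: D(2) = 2(2 + 2/3) = 16/3; numerator = 4(12/5) - 1(1) = 43/5; a_2 = (43/5)/(16/3) = 129/80
  n = 3: D(3) = 3(3 + 2/3) = 11; numerator = 4(129/80) - 1(12/5) = 81/20; a_3 = (81/20)/(11) = 81/220
  n = 4: D(4) = 4(4 + 2/3) = 56/3; numerator = 4(81/220) - 1(129/80) = -123/880; a_4 = (-123/880)/(56/3) = -369/49280

r = 2; a_0 = 1; a_1 = 12/5; a_2 = 129/80; a_3 = 81/220; a_4 = -369/49280


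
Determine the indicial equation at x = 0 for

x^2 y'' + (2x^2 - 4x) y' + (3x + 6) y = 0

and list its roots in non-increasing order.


Divide by x^2 to reach normal form y'' + P_1(x) y' + P_2(x) y = 0 with P_1(x) = 2 - 4/x and P_2(x) = 3/x + 6/x^2.
x = 0 is a singular point because the y'-coefficient 2 - 4/x has a pole at x = 0 and the y-coefficient 3/x + 6/x^2 has a pole at x = 0.
It is a regular singular point because x P_1(x) = p(x) = 2x - 4 and x^2 P_2(x) = q(x) = 3x + 6 are polynomials, hence analytic at x = 0.
p(0) = -4,  q(0) = 6.
Indicial equation: r(r-1) + p(0) r + q(0) = 0, i.e. r^2 + (p(0) - 1) r + q(0) = 0, i.e. r^2 - 5 r + 6 = 0.
Discriminant: (-5)^2 - 4(6) = 1, so r = (5 ± 1)/2.
Solving: r_1 = 3, r_2 = 2.

indicial: r^2 - 5 r + 6 = 0; roots r_1 = 3, r_2 = 2


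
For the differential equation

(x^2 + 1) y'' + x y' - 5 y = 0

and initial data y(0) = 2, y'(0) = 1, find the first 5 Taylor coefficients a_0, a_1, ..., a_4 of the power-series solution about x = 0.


Ansatz: y(x) = sum_{n>=0} a_n x^n, so y'(x) = sum_{n>=1} n a_n x^(n-1) and y''(x) = sum_{n>=2} n(n-1) a_n x^(n-2).
Substitute into P(x) y'' + Q(x) y' + R(x) y = 0 with P(x) = x^2 + 1, Q(x) = x, R(x) = -5, and match powers of x.
Initial conditions: a_0 = 2, a_1 = 1.
Setting the coefficient of each power of x to zero and solving order by order (substituting the coefficients already found):
  x^0: 2 a_2 - 5 a_0 = 0  ->  2 a_2 = 5 a_0 = 10  ->  a_2 = 5
  x^1: 6 a_3 - 4 a_1 = 0  ->  6 a_3 = 4 a_1 = 4  ->  a_3 = 2/3
  x^2: 12 a_4 - a_2 = 0  ->  12 a_4 = a_2 = 5  ->  a_4 = 5/12
Truncated series: y(x) = 2 + x + 5 x^2 + (2/3) x^3 + (5/12) x^4 + O(x^5).

a_0 = 2; a_1 = 1; a_2 = 5; a_3 = 2/3; a_4 = 5/12


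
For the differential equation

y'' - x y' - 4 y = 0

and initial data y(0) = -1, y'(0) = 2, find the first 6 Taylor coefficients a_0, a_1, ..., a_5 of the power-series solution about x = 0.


Ansatz: y(x) = sum_{n>=0} a_n x^n, so y'(x) = sum_{n>=1} n a_n x^(n-1) and y''(x) = sum_{n>=2} n(n-1) a_n x^(n-2).
Substitute into P(x) y'' + Q(x) y' + R(x) y = 0 with P(x) = 1, Q(x) = -x, R(x) = -4, and match powers of x.
Initial conditions: a_0 = -1, a_1 = 2.
Setting the coefficient of each power of x to zero and solving order by order (substituting the coefficients already found):
  x^0: 2 a_2 - 4 a_0 = 0  ->  2 a_2 = 4 a_0 = -4  ->  a_2 = -2
  x^1: 6 a_3 - 5 a_1 = 0  ->  6 a_3 = 5 a_1 = 10  ->  a_3 = 5/3
  x^2: 12 a_4 - 6 a_2 = 0  ->  12 a_4 = 6 a_2 = -12  ->  a_4 = -1
  x^3: 20 a_5 - 7 a_3 = 0  ->  20 a_5 = 7 a_3 = 35/3  ->  a_5 = 7/12
Truncated series: y(x) = -1 + 2 x - 2 x^2 + (5/3) x^3 - x^4 + (7/12) x^5 + O(x^6).

a_0 = -1; a_1 = 2; a_2 = -2; a_3 = 5/3; a_4 = -1; a_5 = 7/12
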